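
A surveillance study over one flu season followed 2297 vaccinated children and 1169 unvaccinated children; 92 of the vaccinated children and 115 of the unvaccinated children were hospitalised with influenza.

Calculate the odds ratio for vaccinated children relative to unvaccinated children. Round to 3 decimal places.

OR ≈ 0.382

odds, vaccinated children = 92/2205 = 0.04172
odds, unvaccinated children = 115/1054 = 0.10911
OR = 0.04172 / 0.10911 = 0.382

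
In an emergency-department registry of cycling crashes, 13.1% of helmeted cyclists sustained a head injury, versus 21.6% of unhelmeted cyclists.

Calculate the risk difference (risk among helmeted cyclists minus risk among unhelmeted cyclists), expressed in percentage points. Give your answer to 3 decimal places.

RD = -8.500

risk difference = 0.1310 − 0.2160 = -0.0850 → -8.500 percentage points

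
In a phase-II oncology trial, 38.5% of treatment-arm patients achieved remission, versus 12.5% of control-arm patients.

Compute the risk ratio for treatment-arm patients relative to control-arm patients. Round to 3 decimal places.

RR = 0.3850 / 0.1250 = 3.080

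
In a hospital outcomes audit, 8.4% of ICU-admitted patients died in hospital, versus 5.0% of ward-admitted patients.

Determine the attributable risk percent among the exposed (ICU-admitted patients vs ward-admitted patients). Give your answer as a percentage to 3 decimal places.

AR% = (0.0840 − 0.0500) / 0.0840 = 0.4048 → 40.476%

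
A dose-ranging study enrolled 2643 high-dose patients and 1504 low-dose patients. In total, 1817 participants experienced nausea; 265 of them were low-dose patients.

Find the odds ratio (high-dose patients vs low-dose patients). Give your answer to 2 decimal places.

high-dose patients with the outcome: 1817 − 265 = 1552
high-dose patients without the outcome: 2643 − 1552 = 1091
low-dose patients without the outcome: 1504 − 265 = 1239
odds, high-dose patients = 1552/1091 = 1.4225
odds, low-dose patients = 265/1239 = 0.2139
OR = 1.4225 / 0.2139 = 6.65

6.65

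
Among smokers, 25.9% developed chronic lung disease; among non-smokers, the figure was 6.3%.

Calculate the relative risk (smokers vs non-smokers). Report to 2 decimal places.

RR = 0.2590 / 0.0630 = 4.11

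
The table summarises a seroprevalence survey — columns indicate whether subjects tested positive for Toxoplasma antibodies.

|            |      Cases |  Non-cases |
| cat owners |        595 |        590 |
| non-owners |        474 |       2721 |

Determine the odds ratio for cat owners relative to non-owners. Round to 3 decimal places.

odds, cat owners = 595/590 = 1.0085
odds, non-owners = 474/2721 = 0.1742
OR = 1.0085 / 0.1742 = 5.789

5.789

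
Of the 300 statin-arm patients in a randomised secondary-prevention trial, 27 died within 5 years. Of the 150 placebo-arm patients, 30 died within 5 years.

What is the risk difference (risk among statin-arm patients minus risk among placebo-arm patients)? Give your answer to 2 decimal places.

risk, statin-arm patients = 27/300 = 0.0900
risk, placebo-arm patients = 30/150 = 0.2000
risk difference = 0.0900 − 0.2000 = -0.11

RD ≈ -0.11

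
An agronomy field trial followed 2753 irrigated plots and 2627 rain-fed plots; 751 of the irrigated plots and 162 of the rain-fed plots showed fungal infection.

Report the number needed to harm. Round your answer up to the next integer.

risk, irrigated plots = 751/2753 = 0.272793
risk, rain-fed plots = 162/2627 = 0.061667
absolute risk difference = 0.211126
1 / 0.211126 = 4.737 → round up → 5

NNH ≈ 5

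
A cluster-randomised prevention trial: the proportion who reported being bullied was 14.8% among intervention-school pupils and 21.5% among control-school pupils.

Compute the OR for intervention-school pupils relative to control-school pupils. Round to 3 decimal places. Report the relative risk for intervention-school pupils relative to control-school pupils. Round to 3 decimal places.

OR = 0.634; RR = 0.688

odds, intervention-school pupils = 0.1480/0.8520 = 0.1737
odds, control-school pupils = 0.2150/0.7850 = 0.2739
OR = 0.1737 / 0.2739 = 0.634
RR = 0.1480 / 0.2150 = 0.688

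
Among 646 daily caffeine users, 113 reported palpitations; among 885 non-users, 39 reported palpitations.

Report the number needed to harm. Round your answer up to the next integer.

risk, daily caffeine users = 113/646 = 0.174923
risk, non-users = 39/885 = 0.044068
absolute risk difference = 0.130855
1 / 0.130855 = 7.642 → round up → 8

NNH ≈ 8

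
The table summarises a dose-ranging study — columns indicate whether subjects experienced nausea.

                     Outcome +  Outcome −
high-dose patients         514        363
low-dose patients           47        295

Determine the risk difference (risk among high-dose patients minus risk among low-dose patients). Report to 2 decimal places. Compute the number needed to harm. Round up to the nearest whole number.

RD = 0.45; NNH = 3

risk, high-dose patients = 514/877 = 0.5861
risk, low-dose patients = 47/342 = 0.1374
risk difference = 0.5861 − 0.1374 = 0.45
absolute risk difference = 0.448662
1 / 0.448662 = 2.229 → round up → 3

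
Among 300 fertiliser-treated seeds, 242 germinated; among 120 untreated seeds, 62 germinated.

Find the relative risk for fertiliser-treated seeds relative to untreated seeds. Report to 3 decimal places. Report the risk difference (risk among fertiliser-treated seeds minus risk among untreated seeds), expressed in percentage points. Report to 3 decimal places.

RR = 1.561; RD = 29.000

risk, fertiliser-treated seeds = 242/300 = 0.8067
risk, untreated seeds = 62/120 = 0.5167
RR = 0.8067 / 0.5167 = 1.561
risk difference = 0.8067 − 0.5167 = 0.2900 → 29.000 percentage points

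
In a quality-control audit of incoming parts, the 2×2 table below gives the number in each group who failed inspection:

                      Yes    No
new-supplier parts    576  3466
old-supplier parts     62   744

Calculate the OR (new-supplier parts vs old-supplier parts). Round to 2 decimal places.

OR = (576 × 744) / (3466 × 62) = 428544/214892 ≈ 1.99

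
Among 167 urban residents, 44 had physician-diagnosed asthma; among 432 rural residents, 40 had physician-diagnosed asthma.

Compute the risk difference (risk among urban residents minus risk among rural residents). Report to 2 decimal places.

0.17

risk, urban residents = 44/167 = 0.2635
risk, rural residents = 40/432 = 0.0926
risk difference = 0.2635 − 0.0926 = 0.17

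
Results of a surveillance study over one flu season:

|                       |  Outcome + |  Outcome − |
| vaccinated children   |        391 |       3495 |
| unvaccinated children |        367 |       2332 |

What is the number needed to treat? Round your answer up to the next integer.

risk, vaccinated children = 391/3886 = 0.100618
risk, unvaccinated children = 367/2699 = 0.135976
absolute risk difference = 0.035359
1 / 0.035359 = 28.281 → round up → 29

NNT: 29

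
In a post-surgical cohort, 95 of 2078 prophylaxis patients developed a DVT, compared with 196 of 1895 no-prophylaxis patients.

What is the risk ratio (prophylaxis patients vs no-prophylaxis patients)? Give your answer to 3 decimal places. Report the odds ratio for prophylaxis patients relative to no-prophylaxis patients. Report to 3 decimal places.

RR = 0.442; OR = 0.415

risk, prophylaxis patients = 95/2078 = 0.04572
risk, no-prophylaxis patients = 196/1895 = 0.10343
RR = 0.04572 / 0.10343 = 0.442
odds, prophylaxis patients = 95/1983 = 0.04791
odds, no-prophylaxis patients = 196/1699 = 0.11536
OR = 0.04791 / 0.11536 = 0.415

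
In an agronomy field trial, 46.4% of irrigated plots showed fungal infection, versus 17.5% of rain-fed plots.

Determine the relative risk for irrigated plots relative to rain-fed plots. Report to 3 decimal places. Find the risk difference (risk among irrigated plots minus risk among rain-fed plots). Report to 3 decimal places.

RR = 0.4640 / 0.1750 = 2.651
risk difference = 0.4640 − 0.1750 = 0.289

RR = 2.651; RD = 0.289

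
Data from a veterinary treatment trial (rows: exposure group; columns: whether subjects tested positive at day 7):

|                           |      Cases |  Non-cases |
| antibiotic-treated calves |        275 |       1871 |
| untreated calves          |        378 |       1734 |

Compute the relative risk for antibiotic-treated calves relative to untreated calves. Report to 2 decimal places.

RR = 0.72

risk, antibiotic-treated calves = 275/2146 = 0.1281
risk, untreated calves = 378/2112 = 0.1790
RR = 0.1281 / 0.1790 = 0.72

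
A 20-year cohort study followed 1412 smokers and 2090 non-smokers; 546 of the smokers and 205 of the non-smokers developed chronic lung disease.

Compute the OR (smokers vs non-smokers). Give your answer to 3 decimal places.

OR = (546 × 1885) / (866 × 205) = 1029210/177530 ≈ 5.797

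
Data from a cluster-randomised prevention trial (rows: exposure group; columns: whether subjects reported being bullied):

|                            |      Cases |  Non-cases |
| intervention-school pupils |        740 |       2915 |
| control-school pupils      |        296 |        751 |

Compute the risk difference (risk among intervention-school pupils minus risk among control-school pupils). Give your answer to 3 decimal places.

risk, intervention-school pupils = 740/3655 = 0.2025
risk, control-school pupils = 296/1047 = 0.2827
risk difference = 0.2025 − 0.2827 = -0.080

-0.080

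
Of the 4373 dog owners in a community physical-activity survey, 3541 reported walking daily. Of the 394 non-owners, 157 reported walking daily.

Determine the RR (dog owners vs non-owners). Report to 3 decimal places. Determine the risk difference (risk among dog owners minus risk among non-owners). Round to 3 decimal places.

risk, dog owners = 3541/4373 = 0.8097
risk, non-owners = 157/394 = 0.3985
RR = 0.8097 / 0.3985 = 2.032
risk difference = 0.8097 − 0.3985 = 0.411

RR = 2.032; RD = 0.411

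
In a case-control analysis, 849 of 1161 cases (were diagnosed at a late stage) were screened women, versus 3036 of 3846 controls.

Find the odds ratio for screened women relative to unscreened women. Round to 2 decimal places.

0.73

odds, screened women = 849/3036 = 0.2796
odds, unscreened women = 312/810 = 0.3852
OR = 0.2796 / 0.3852 = 0.73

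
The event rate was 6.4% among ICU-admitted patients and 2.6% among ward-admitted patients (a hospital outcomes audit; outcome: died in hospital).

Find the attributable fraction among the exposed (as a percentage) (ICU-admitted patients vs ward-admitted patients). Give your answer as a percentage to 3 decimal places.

AR% = (0.06400 − 0.02600) / 0.06400 = 0.5938 → 59.375%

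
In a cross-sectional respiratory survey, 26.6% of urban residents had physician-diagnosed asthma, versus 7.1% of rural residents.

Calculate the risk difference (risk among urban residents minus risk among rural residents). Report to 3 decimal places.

risk difference = 0.2660 − 0.0710 = 0.195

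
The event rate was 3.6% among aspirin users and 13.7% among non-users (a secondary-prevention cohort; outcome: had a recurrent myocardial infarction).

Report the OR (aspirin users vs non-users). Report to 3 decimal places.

odds, aspirin users = 0.03600/0.96400 = 0.03734
odds, non-users = 0.13700/0.86300 = 0.15875
OR = 0.03734 / 0.15875 = 0.235

OR: 0.235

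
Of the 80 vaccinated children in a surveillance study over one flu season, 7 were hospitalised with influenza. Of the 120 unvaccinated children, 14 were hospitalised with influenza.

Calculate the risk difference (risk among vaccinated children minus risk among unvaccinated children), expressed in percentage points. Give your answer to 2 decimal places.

RD: -2.92

risk, vaccinated children = 7/80 = 0.0875
risk, unvaccinated children = 14/120 = 0.1167
risk difference = 0.0875 − 0.1167 = -0.0292 → -2.92 percentage points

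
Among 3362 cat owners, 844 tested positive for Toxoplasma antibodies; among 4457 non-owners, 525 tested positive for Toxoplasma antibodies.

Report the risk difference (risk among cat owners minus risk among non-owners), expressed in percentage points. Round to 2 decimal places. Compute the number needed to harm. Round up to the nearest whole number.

risk, cat owners = 844/3362 = 0.2510
risk, non-owners = 525/4457 = 0.1178
risk difference = 0.2510 − 0.1178 = 0.1332 → 13.32 percentage points
absolute risk difference = 0.133249
1 / 0.133249 = 7.505 → round up → 8

RD = 13.32; NNH = 8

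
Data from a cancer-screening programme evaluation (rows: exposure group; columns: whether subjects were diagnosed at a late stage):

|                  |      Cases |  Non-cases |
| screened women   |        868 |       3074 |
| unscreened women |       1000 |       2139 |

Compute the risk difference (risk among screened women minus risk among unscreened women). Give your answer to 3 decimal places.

risk, screened women = 868/3942 = 0.2202
risk, unscreened women = 1000/3139 = 0.3186
risk difference = 0.2202 − 0.3186 = -0.098

RD: -0.098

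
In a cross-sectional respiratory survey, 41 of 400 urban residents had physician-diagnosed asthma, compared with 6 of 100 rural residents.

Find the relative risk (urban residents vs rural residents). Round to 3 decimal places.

risk, urban residents = 41/400 = 0.1025
risk, rural residents = 6/100 = 0.0600
RR = 0.1025 / 0.0600 = 1.708

RR ≈ 1.708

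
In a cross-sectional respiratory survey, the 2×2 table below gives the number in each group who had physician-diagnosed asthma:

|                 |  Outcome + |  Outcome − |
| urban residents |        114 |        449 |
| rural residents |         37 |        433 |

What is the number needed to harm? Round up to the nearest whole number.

risk, urban residents = 114/563 = 0.202487
risk, rural residents = 37/470 = 0.078723
absolute risk difference = 0.123763
1 / 0.123763 = 8.080 → round up → 9

NNH: 9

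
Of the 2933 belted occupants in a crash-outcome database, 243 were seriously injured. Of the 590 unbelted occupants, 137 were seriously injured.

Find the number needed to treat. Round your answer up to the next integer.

7

risk, belted occupants = 243/2933 = 0.082850
risk, unbelted occupants = 137/590 = 0.232203
absolute risk difference = 0.149353
1 / 0.149353 = 6.696 → round up → 7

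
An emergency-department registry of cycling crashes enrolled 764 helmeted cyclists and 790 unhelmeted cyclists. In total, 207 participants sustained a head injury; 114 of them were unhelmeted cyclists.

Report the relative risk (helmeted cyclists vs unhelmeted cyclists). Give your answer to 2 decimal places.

helmeted cyclists with the outcome: 207 − 114 = 93
helmeted cyclists without the outcome: 764 − 93 = 671
unhelmeted cyclists without the outcome: 790 − 114 = 676
risk, helmeted cyclists = 93/764 = 0.1217
risk, unhelmeted cyclists = 114/790 = 0.1443
RR = 0.1217 / 0.1443 = 0.84

RR ≈ 0.84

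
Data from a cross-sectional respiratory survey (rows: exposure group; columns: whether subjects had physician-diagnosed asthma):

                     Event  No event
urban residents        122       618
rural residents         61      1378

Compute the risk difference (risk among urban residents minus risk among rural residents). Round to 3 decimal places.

0.122

risk, urban residents = 122/740 = 0.16486
risk, rural residents = 61/1439 = 0.04239
risk difference = 0.16486 − 0.04239 = 0.122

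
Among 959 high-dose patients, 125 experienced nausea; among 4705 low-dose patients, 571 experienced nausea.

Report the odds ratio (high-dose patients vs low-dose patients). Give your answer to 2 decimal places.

OR = (125 × 4134) / (834 × 571) = 516750/476214 ≈ 1.09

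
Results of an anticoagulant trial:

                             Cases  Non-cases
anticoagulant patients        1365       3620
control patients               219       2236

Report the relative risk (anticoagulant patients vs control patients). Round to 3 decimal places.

risk, anticoagulant patients = 1365/4985 = 0.2738
risk, control patients = 219/2455 = 0.0892
RR = 0.2738 / 0.0892 = 3.070

RR ≈ 3.070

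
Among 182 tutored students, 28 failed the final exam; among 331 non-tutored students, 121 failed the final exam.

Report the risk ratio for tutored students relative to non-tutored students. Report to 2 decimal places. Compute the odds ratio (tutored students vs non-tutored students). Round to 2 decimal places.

RR = 0.42; OR = 0.32

risk, tutored students = 28/182 = 0.1538
risk, non-tutored students = 121/331 = 0.3656
RR = 0.1538 / 0.3656 = 0.42
OR = (28 × 210) / (154 × 121) = 5880/18634 ≈ 0.32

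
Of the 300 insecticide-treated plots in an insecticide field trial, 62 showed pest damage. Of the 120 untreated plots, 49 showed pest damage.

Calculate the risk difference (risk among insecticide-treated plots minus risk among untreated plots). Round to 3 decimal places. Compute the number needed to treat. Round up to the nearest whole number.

risk, insecticide-treated plots = 62/300 = 0.2067
risk, untreated plots = 49/120 = 0.4083
risk difference = 0.2067 − 0.4083 = -0.202
absolute risk difference = 0.201667
1 / 0.201667 = 4.959 → round up → 5

RD = -0.202; NNT = 5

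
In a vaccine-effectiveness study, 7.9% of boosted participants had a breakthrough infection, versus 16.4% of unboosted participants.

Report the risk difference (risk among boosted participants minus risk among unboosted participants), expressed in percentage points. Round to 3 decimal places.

risk difference = 0.0790 − 0.1640 = -0.0850 → -8.500 percentage points

-8.500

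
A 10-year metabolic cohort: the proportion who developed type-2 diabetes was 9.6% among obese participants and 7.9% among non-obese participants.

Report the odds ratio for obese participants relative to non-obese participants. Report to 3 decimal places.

OR: 1.238

odds, obese participants = 0.0960/0.9040 = 0.1062
odds, non-obese participants = 0.0790/0.9210 = 0.0858
OR = 0.1062 / 0.0858 = 1.238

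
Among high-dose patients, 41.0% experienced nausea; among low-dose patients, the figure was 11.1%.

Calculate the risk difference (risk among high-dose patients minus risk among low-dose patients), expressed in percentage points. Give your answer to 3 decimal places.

29.900

risk difference = 0.4100 − 0.1110 = 0.2990 → 29.900 percentage points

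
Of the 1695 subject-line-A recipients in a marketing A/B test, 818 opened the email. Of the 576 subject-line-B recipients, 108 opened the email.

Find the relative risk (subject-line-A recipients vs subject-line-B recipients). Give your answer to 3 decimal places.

risk, subject-line-A recipients = 818/1695 = 0.4826
risk, subject-line-B recipients = 108/576 = 0.1875
RR = 0.4826 / 0.1875 = 2.574

RR: 2.574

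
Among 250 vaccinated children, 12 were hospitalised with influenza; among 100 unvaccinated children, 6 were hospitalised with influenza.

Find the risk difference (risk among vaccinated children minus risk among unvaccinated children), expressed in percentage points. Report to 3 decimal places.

risk, vaccinated children = 12/250 = 0.04800
risk, unvaccinated children = 6/100 = 0.06000
risk difference = 0.04800 − 0.06000 = -0.01200 → -1.200 percentage points

RD: -1.200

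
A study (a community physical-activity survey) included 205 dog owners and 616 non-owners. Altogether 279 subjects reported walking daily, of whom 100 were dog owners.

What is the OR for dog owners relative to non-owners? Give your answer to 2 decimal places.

OR = 2.33

dog owners without the outcome: 205 − 100 = 105
non-owners with the outcome: 279 − 100 = 179
non-owners without the outcome: 616 − 179 = 437
odds, dog owners = 100/105 = 0.9524
odds, non-owners = 179/437 = 0.4096
OR = 0.9524 / 0.4096 = 2.33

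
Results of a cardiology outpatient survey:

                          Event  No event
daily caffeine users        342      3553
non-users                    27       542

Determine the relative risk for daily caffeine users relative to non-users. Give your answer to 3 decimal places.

risk, daily caffeine users = 342/3895 = 0.08780
risk, non-users = 27/569 = 0.04745
RR = 0.08780 / 0.04745 = 1.850

RR = 1.850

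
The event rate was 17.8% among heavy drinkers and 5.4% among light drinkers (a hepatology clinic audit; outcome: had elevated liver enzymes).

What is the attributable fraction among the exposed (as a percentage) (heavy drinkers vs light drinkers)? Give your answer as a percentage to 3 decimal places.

AR% = (0.1780 − 0.0540) / 0.1780 = 0.6966 → 69.663%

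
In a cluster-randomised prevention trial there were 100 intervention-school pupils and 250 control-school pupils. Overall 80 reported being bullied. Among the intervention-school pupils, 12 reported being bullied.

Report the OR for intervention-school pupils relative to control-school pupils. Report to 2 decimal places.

OR = 0.36

intervention-school pupils without the outcome: 100 − 12 = 88
control-school pupils with the outcome: 80 − 12 = 68
control-school pupils without the outcome: 250 − 68 = 182
OR = (12 × 182) / (88 × 68) = 2184/5984 ≈ 0.36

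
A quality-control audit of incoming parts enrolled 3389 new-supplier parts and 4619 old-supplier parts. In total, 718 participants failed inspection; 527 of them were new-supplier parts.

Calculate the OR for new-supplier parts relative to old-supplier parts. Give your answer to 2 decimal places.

new-supplier parts without the outcome: 3389 − 527 = 2862
old-supplier parts with the outcome: 718 − 527 = 191
old-supplier parts without the outcome: 4619 − 191 = 4428
OR = (527 × 4428) / (2862 × 191) = 2333556/546642 ≈ 4.27

OR = 4.27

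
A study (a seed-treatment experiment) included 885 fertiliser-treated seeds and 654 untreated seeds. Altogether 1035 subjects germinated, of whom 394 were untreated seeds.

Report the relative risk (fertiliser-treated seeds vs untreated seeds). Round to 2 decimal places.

fertiliser-treated seeds with the outcome: 1035 − 394 = 641
fertiliser-treated seeds without the outcome: 885 − 641 = 244
untreated seeds without the outcome: 654 − 394 = 260
risk, fertiliser-treated seeds = 641/885 = 0.7243
risk, untreated seeds = 394/654 = 0.6024
RR = 0.7243 / 0.6024 = 1.20

1.20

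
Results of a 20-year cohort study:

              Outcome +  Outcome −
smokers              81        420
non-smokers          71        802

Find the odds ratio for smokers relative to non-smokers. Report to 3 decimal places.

OR = (81 × 802) / (420 × 71) = 64962/29820 ≈ 2.178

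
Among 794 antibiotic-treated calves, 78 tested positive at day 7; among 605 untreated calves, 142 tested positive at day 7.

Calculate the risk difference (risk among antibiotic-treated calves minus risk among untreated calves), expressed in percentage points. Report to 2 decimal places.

RD ≈ -13.65

risk, antibiotic-treated calves = 78/794 = 0.0982
risk, untreated calves = 142/605 = 0.2347
risk difference = 0.0982 − 0.2347 = -0.1365 → -13.65 percentage points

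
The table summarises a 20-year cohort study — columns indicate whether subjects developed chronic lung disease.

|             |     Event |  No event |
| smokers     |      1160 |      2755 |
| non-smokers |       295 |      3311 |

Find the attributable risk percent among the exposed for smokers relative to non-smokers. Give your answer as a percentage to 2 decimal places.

risk, smokers = 1160/3915 = 0.2963
risk, non-smokers = 295/3606 = 0.0818
AR% = (0.2963 − 0.0818) / 0.2963 = 0.7239 → 72.39%

72.39%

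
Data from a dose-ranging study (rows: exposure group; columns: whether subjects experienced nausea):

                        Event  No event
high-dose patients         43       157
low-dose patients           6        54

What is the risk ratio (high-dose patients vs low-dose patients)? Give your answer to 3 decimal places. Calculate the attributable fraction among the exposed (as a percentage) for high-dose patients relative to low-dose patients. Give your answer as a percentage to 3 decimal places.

risk, high-dose patients = 43/200 = 0.2150
risk, low-dose patients = 6/60 = 0.1000
RR = 0.2150 / 0.1000 = 2.150
AR% = (0.2150 − 0.1000) / 0.2150 = 0.5349 → 53.488%

RR = 2.150; AR% = 53.488%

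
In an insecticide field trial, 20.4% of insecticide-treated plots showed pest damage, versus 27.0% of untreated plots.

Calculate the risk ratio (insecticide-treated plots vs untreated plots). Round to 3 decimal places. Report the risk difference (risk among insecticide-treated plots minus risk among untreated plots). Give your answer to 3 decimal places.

RR = 0.2040 / 0.2700 = 0.756
risk difference = 0.2040 − 0.2700 = -0.066

RR = 0.756; RD = -0.066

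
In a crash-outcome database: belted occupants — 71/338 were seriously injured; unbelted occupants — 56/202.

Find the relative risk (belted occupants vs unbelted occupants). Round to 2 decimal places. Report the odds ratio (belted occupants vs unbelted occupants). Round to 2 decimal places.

risk, belted occupants = 71/338 = 0.2101
risk, unbelted occupants = 56/202 = 0.2772
RR = 0.2101 / 0.2772 = 0.76
odds, belted occupants = 71/267 = 0.2659
odds, unbelted occupants = 56/146 = 0.3836
OR = 0.2659 / 0.3836 = 0.69

RR = 0.76; OR = 0.69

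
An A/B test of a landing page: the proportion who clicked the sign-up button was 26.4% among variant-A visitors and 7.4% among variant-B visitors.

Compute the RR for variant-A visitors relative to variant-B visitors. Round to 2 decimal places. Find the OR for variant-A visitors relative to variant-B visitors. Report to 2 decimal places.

RR = 3.57; OR = 4.49

RR = 0.2640 / 0.0740 = 3.57
odds, variant-A visitors = 0.2640/0.7360 = 0.3587
odds, variant-B visitors = 0.0740/0.9260 = 0.0799
OR = 0.3587 / 0.0799 = 4.49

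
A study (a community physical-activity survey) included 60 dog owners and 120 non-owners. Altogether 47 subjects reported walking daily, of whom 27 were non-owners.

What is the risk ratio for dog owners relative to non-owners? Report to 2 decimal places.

RR ≈ 1.48

dog owners with the outcome: 47 − 27 = 20
dog owners without the outcome: 60 − 20 = 40
non-owners without the outcome: 120 − 27 = 93
risk, dog owners = 20/60 = 0.3333
risk, non-owners = 27/120 = 0.2250
RR = 0.3333 / 0.2250 = 1.48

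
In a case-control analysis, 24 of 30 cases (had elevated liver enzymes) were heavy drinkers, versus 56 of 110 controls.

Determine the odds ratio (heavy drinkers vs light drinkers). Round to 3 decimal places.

OR = (24 × 54) / (56 × 6) = 1296/336 ≈ 3.857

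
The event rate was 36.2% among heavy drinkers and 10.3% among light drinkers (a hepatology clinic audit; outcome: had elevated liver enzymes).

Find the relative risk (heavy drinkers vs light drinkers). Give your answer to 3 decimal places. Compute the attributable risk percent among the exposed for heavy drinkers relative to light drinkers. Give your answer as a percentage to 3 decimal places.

RR = 3.515; AR% = 71.547%

RR = 0.3620 / 0.1030 = 3.515
AR% = (0.3620 − 0.1030) / 0.3620 = 0.7155 → 71.547%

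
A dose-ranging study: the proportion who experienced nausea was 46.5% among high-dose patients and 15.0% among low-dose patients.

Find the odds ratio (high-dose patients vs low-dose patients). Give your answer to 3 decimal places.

odds, high-dose patients = 0.4650/0.5350 = 0.8692
odds, low-dose patients = 0.1500/0.8500 = 0.1765
OR = 0.8692 / 0.1765 = 4.925

4.925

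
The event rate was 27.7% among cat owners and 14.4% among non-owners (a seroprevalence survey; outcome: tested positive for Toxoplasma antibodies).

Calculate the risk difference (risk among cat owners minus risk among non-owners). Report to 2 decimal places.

risk difference = 0.2770 − 0.1440 = 0.13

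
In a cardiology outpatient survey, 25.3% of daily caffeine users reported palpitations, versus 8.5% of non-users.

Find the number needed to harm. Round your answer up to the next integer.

absolute risk difference = 0.168000
1 / 0.168000 = 5.952 → round up → 6

NNH = 6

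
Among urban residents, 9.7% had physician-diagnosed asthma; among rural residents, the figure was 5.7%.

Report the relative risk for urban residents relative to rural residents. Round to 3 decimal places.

RR = 0.0970 / 0.0570 = 1.702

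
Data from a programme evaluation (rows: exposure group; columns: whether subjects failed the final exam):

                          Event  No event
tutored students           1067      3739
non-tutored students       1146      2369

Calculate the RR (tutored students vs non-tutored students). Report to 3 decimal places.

risk, tutored students = 1067/4806 = 0.2220
risk, non-tutored students = 1146/3515 = 0.3260
RR = 0.2220 / 0.3260 = 0.681

RR: 0.681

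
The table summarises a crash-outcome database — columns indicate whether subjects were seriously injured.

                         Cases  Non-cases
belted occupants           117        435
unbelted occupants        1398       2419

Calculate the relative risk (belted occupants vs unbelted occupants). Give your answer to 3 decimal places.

0.579

risk, belted occupants = 117/552 = 0.2120
risk, unbelted occupants = 1398/3817 = 0.3663
RR = 0.2120 / 0.3663 = 0.579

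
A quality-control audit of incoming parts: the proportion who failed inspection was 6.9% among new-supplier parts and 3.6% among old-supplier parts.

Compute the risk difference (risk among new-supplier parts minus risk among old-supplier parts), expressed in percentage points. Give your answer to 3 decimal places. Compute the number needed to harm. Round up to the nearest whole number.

RD = 3.300; NNH = 31

risk difference = 0.06900 − 0.03600 = 0.03300 → 3.300 percentage points
absolute risk difference = 0.033000
1 / 0.033000 = 30.303 → round up → 31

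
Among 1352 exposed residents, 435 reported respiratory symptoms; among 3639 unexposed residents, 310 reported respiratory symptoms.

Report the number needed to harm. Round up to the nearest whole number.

NNH: 5

risk, exposed residents = 435/1352 = 0.321746
risk, unexposed residents = 310/3639 = 0.085188
absolute risk difference = 0.236557
1 / 0.236557 = 4.227 → round up → 5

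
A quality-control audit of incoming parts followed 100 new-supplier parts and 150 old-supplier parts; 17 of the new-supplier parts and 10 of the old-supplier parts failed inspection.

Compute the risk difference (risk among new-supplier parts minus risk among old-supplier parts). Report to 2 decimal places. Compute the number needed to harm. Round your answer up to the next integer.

risk, new-supplier parts = 17/100 = 0.1700
risk, old-supplier parts = 10/150 = 0.0667
risk difference = 0.1700 − 0.0667 = 0.10
absolute risk difference = 0.103333
1 / 0.103333 = 9.677 → round up → 10

RD = 0.10; NNH = 10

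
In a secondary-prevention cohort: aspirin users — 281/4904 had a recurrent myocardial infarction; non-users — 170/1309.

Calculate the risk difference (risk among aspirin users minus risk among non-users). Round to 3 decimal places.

risk, aspirin users = 281/4904 = 0.0573
risk, non-users = 170/1309 = 0.1299
risk difference = 0.0573 − 0.1299 = -0.073

-0.073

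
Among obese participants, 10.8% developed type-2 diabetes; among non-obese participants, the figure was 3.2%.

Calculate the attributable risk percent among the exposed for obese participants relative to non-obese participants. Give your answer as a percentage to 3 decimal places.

AR% = (0.10800 − 0.03200) / 0.10800 = 0.7037 → 70.370%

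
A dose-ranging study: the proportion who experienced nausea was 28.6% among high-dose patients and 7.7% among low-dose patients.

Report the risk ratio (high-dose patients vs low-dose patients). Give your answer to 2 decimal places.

RR = 0.2860 / 0.0770 = 3.71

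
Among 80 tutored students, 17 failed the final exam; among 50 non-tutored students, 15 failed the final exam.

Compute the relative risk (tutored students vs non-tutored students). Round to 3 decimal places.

risk, tutored students = 17/80 = 0.2125
risk, non-tutored students = 15/50 = 0.3000
RR = 0.2125 / 0.3000 = 0.708

0.708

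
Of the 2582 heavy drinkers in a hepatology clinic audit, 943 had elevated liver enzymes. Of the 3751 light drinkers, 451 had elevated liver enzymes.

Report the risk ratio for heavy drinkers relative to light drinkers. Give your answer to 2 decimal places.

risk, heavy drinkers = 943/2582 = 0.3652
risk, light drinkers = 451/3751 = 0.1202
RR = 0.3652 / 0.1202 = 3.04

3.04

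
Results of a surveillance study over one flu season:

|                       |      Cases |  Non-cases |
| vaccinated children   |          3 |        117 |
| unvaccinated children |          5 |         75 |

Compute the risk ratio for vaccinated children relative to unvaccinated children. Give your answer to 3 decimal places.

risk, vaccinated children = 3/120 = 0.02500
risk, unvaccinated children = 5/80 = 0.06250
RR = 0.02500 / 0.06250 = 0.400

0.400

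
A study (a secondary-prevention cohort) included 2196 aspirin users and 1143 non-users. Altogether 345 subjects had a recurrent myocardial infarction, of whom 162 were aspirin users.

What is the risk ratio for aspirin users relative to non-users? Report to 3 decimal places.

0.461

aspirin users without the outcome: 2196 − 162 = 2034
non-users with the outcome: 345 − 162 = 183
non-users without the outcome: 1143 − 183 = 960
risk, aspirin users = 162/2196 = 0.0738
risk, non-users = 183/1143 = 0.1601
RR = 0.0738 / 0.1601 = 0.461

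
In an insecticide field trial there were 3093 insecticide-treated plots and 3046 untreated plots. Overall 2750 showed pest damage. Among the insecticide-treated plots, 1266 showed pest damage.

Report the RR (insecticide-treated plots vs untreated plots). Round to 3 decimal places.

0.840

insecticide-treated plots without the outcome: 3093 − 1266 = 1827
untreated plots with the outcome: 2750 − 1266 = 1484
untreated plots without the outcome: 3046 − 1484 = 1562
risk, insecticide-treated plots = 1266/3093 = 0.4093
risk, untreated plots = 1484/3046 = 0.4872
RR = 0.4093 / 0.4872 = 0.840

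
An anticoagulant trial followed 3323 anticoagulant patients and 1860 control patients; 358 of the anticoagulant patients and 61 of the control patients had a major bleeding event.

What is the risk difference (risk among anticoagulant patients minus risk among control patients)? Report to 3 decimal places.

risk, anticoagulant patients = 358/3323 = 0.10773
risk, control patients = 61/1860 = 0.03280
risk difference = 0.10773 − 0.03280 = 0.075

RD: 0.075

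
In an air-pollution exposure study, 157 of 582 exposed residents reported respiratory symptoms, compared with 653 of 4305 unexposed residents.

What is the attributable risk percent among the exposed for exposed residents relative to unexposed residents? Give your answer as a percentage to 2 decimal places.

risk, exposed residents = 157/582 = 0.2698
risk, unexposed residents = 653/4305 = 0.1517
AR% = (0.2698 − 0.1517) / 0.2698 = 0.4377 → 43.77%

43.77%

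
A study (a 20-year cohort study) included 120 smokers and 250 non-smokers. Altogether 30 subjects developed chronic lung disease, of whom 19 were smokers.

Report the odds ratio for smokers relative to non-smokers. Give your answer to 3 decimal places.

smokers without the outcome: 120 − 19 = 101
non-smokers with the outcome: 30 − 19 = 11
non-smokers without the outcome: 250 − 11 = 239
odds, smokers = 19/101 = 0.18812
odds, non-smokers = 11/239 = 0.04603
OR = 0.18812 / 0.04603 = 4.087

OR: 4.087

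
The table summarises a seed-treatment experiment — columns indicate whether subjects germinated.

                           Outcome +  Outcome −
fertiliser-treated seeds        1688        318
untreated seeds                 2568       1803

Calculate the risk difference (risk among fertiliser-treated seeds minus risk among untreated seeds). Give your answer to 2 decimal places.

RD = 0.25

risk, fertiliser-treated seeds = 1688/2006 = 0.8415
risk, untreated seeds = 2568/4371 = 0.5875
risk difference = 0.8415 − 0.5875 = 0.25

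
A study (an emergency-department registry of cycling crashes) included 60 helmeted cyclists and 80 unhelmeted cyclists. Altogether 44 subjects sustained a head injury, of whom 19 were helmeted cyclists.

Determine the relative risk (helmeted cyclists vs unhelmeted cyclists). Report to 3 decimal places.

helmeted cyclists without the outcome: 60 − 19 = 41
unhelmeted cyclists with the outcome: 44 − 19 = 25
unhelmeted cyclists without the outcome: 80 − 25 = 55
risk, helmeted cyclists = 19/60 = 0.3167
risk, unhelmeted cyclists = 25/80 = 0.3125
RR = 0.3167 / 0.3125 = 1.013

RR = 1.013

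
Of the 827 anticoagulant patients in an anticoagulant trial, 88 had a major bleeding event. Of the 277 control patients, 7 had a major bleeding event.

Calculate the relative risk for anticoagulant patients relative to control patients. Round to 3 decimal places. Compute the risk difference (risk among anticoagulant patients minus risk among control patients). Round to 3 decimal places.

RR = 4.211; RD = 0.081

risk, anticoagulant patients = 88/827 = 0.10641
risk, control patients = 7/277 = 0.02527
RR = 0.10641 / 0.02527 = 4.211
risk difference = 0.10641 − 0.02527 = 0.081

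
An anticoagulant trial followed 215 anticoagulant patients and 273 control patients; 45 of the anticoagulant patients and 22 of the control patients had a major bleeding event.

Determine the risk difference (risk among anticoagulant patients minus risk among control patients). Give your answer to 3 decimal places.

0.129

risk, anticoagulant patients = 45/215 = 0.2093
risk, control patients = 22/273 = 0.0806
risk difference = 0.2093 − 0.0806 = 0.129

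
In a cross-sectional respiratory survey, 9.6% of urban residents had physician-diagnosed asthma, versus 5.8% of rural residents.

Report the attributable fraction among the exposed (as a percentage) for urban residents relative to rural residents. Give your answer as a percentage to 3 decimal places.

AR% = (0.0960 − 0.0580) / 0.0960 = 0.3958 → 39.583%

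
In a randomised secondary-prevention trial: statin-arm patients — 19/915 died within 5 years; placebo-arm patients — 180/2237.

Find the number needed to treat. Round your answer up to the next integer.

risk, statin-arm patients = 19/915 = 0.020765
risk, placebo-arm patients = 180/2237 = 0.080465
absolute risk difference = 0.059700
1 / 0.059700 = 16.750 → round up → 17

NNT = 17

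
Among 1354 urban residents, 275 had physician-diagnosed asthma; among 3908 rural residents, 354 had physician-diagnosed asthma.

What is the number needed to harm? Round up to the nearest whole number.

9

risk, urban residents = 275/1354 = 0.203102
risk, rural residents = 354/3908 = 0.090583
absolute risk difference = 0.112519
1 / 0.112519 = 8.887 → round up → 9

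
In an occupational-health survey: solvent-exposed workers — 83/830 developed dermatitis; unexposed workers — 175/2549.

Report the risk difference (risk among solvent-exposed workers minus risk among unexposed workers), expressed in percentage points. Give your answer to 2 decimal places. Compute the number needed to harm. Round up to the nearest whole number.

risk, solvent-exposed workers = 83/830 = 0.1000
risk, unexposed workers = 175/2549 = 0.0687
risk difference = 0.1000 − 0.0687 = 0.0313 → 3.13 percentage points
absolute risk difference = 0.031346
1 / 0.031346 = 31.902 → round up → 32

RD = 3.13; NNH = 32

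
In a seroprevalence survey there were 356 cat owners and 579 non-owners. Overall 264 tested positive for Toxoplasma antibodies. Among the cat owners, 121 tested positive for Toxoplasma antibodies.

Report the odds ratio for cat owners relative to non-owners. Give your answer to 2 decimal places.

1.57

cat owners without the outcome: 356 − 121 = 235
non-owners with the outcome: 264 − 121 = 143
non-owners without the outcome: 579 − 143 = 436
OR = (121 × 436) / (235 × 143) = 52756/33605 ≈ 1.57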